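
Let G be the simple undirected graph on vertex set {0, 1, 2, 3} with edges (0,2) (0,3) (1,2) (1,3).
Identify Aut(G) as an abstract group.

the dihedral group of order 8

Every vertex has degree 2 and the graph is connected, so G is the 4-cycle C_4. The automorphisms of the 4-cycle are exactly the symmetries of a regular 4-gon: the dihedral group D_4, |D_4| = 8.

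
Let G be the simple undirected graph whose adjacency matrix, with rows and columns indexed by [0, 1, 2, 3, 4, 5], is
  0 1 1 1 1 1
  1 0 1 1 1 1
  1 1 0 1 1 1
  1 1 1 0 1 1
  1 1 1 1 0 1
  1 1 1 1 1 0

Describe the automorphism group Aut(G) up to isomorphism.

S_6

All 6 vertices are pairwise adjacent: G = K_6. Any permutation of the 6 vertices preserves K_6, so Aut(K_6) = S_6 of order 6! = 720.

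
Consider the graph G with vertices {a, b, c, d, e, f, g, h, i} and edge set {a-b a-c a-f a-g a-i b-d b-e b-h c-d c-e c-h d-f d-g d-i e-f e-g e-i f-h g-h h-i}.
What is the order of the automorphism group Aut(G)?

The vertices split by degree into {a, d, e, h} (degree 5) and {b, c, f, g, i} (degree 4); every edge runs between the two parts, so G is the complete bipartite graph K_{4,5}. The parts have unequal sizes, so no automorphism swaps them; each part is permuted independently, giving S_4 × S_5 of order 4!·5! = 2880.

2880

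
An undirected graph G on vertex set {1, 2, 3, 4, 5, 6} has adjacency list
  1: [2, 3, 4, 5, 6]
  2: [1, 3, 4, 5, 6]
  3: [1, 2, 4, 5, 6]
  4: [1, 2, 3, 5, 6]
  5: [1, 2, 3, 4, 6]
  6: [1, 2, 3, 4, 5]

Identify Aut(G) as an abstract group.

the symmetric group on 6 letters

All 6 vertices are pairwise adjacent: G = K_6. Any permutation of the 6 vertices preserves K_6, so Aut(K_6) = S_6 of order 6! = 720.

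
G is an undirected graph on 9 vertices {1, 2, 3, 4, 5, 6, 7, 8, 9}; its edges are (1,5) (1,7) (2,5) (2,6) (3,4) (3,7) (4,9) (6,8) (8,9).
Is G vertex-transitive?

Yes

G is 2-regular and connected on 9 vertices, i.e. the cycle C_9. C_9 has 9 rotations and 9 reflections, so Aut(C_9) ≅ D_9 of order 18. Under this action every vertex can be carried to every other, so G is vertex-transitive.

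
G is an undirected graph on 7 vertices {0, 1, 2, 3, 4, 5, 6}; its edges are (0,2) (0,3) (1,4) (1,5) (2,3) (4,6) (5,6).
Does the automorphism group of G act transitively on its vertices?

G has two connected components, {1, 4, 5, 6} and {0, 2, 3}; each is 2-regular, so G = C_4 ⊔ C_3. The orbit of 0 under Aut(G) is {0, 2, 3}, which does not contain 1, so G is not vertex-transitive.

No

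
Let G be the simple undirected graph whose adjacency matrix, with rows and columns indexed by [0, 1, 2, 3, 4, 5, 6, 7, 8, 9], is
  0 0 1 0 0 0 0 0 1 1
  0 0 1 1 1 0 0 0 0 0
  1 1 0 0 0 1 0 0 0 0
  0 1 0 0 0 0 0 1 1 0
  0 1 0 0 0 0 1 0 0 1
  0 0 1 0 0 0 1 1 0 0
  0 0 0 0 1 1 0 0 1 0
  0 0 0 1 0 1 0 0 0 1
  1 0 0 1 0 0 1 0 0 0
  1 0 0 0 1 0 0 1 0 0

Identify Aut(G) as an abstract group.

S_5

G is 3-regular on 10 vertices with no triangles and no 4-cycles (girth 5): this is the Petersen graph. Viewing the Petersen graph as the Kneser graph K(5,2) — vertices are 2-subsets of {1,…,5}, edges join disjoint pairs — its automorphisms are exactly the permutations of the 5-element set, so Aut ≅ S_5 of order 120.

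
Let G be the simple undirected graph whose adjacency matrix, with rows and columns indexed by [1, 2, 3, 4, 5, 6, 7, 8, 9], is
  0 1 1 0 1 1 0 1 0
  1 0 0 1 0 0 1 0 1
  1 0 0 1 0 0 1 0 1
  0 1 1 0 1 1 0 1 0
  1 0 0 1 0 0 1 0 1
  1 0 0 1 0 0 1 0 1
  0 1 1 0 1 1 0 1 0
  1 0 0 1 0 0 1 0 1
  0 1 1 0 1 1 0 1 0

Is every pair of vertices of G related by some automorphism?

Automorphisms preserve degree, but G has vertices of degree 4 and vertices of degree 5; no automorphism maps one to the other, so G is not vertex-transitive.

No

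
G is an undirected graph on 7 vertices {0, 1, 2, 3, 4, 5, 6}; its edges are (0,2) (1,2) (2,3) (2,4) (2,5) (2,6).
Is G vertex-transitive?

No

Vertex 2 is the only vertex of degree 6, so every automorphism fixes it; G is not vertex-transitive.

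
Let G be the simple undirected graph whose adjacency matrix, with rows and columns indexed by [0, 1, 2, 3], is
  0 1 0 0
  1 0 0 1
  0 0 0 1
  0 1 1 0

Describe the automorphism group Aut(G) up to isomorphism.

The degree sequence is [1, 2, 1, 2]; the two degree-1 vertices 0 and 2 are the ends of a path, so G = P_4. A path has exactly one nontrivial symmetry — reversal — giving Aut(G) of order 2.

the cyclic group of order 2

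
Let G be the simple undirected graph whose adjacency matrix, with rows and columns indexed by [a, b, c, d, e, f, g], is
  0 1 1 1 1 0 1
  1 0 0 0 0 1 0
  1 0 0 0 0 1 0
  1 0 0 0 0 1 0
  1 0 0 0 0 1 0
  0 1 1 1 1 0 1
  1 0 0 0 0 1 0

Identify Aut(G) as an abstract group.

S_2 × S_5

The vertices split by degree into {a, f} (degree 5) and {b, c, d, e, g} (degree 2); every edge runs between the two parts, so G is the complete bipartite graph K_{2,5}. The parts have unequal sizes, so no automorphism swaps them; each part is permuted independently, giving S_2 × S_5 of order 2!·5! = 240.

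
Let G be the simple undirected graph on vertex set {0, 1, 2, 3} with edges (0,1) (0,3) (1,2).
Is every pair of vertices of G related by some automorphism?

Automorphisms preserve degree, but G has vertices of degree 1 and vertices of degree 2; no automorphism maps one to the other, so G is not vertex-transitive.

No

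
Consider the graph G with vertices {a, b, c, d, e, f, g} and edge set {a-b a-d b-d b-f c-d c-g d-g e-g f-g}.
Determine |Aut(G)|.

The degree sequence is [2, 3, 2, 4, 1, 2, 4]. Checking the degree-preserving permutations of the vertex set shows that none except the identity preserves every edge, so Aut(G) is trivial.

1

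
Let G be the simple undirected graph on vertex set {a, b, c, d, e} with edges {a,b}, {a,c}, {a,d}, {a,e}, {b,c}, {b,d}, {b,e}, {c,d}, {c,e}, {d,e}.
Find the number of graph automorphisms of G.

Every vertex has degree 4, so G is the complete graph K_5. Any permutation of the 5 vertices preserves K_5, so Aut(K_5) = S_5 of order 5! = 120.

120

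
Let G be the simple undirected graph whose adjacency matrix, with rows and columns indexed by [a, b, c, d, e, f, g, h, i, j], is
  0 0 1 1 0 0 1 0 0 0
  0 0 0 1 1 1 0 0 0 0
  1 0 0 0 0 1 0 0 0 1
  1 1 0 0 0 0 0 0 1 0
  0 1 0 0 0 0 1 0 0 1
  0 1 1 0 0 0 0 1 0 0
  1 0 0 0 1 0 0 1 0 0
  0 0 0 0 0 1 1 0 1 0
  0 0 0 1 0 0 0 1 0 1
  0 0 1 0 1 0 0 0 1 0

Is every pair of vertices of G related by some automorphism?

G is 3-regular on 10 vertices with no triangles and no 4-cycles (girth 5): this is the Petersen graph. Viewing the Petersen graph as the Kneser graph K(5,2) — vertices are 2-subsets of {1,…,5}, edges join disjoint pairs — its automorphisms are exactly the permutations of the 5-element set, so Aut ≅ S_5 of order 120. Under this action every vertex can be carried to every other, so G is vertex-transitive.

Yes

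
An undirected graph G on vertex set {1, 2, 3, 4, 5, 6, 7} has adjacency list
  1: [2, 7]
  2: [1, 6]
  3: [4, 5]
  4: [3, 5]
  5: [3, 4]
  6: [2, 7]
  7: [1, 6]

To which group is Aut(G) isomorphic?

D_4 × D_3

G has two connected components, {1, 2, 6, 7} and {3, 4, 5}; each is 2-regular, so G = C_4 ⊔ C_3. No automorphism exchanges components of different sizes, hence Aut(G) is the direct product D_4 × D_3, order 48.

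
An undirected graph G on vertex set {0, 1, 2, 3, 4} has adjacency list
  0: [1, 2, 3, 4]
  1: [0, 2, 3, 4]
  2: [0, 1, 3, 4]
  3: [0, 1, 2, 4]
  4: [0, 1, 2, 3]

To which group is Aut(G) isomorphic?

the symmetric group on 5 letters

Every vertex has degree 4, so G is the complete graph K_5. Every bijection on the vertex set is an automorphism of K_5; hence Aut(K_5) ≅ S_5, order 120.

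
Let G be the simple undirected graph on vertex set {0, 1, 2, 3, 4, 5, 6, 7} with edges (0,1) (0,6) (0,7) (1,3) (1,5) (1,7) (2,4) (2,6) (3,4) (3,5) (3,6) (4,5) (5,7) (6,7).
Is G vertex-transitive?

Vertex 2 is the only vertex of degree 2, so every automorphism fixes it; G is not vertex-transitive.

No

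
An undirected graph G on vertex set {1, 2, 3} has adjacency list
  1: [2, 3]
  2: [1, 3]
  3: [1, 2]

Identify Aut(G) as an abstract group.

S_3

Every vertex has degree 2, so G is the complete graph K_3. Any permutation of the 3 vertices preserves K_3, so Aut(K_3) = S_3 of order 3! = 6.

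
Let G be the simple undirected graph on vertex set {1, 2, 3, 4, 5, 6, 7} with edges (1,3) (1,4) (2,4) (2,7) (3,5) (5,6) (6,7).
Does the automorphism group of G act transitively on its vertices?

G is 2-regular and connected on 7 vertices, i.e. the cycle C_7. The automorphisms of the 7-cycle are exactly the symmetries of a regular 7-gon: the dihedral group D_7, |D_7| = 14. This group acts transitively on the 7 vertices.

Yes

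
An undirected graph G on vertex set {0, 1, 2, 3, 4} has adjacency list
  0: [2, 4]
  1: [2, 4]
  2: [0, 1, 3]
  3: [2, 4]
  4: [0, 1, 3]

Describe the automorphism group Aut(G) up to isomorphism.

The vertices split by degree into {2, 4} (degree 3) and {0, 1, 3} (degree 2); every edge runs between the two parts, so G is the complete bipartite graph K_{2,3}. Automorphisms preserve the bipartition setwise (since the parts differ in size) and act as S_2 × S_3 within it; |Aut| = 12.

S_2 × S_3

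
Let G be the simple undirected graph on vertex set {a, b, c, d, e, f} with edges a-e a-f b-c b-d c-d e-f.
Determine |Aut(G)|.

G has two connected components, {b, c, d} and {a, e, f}; each is 2-regular, so G = C_3 ⊔ C_3. With two isomorphic components, Aut(G) = Aut(C_3) ≀ S_2 = (D_3 × D_3) ⋊ Z_2: permute each cycle by D_3, then optionally swap the two cycles. Order 2·(2·3)² = 72.

72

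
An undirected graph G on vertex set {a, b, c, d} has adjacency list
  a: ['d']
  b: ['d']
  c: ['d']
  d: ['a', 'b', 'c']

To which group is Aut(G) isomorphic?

Vertex d has degree 3 and every other vertex has degree 1, so G is the star K_{1,3} with centre d. The 3 leaves are pairwise interchangeable while the centre is fixed, giving Aut(G) = S_3.

the symmetric group on 3 letters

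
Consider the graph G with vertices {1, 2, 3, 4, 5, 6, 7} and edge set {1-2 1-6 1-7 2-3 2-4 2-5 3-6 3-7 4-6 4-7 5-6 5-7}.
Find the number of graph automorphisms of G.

The vertices split by degree into {2, 6, 7} (degree 4) and {1, 3, 4, 5} (degree 3); every edge runs between the two parts, so G is the complete bipartite graph K_{3,4}. Automorphisms preserve the bipartition setwise (since the parts differ in size) and act as S_4 × S_3 within it; |Aut| = 144.

144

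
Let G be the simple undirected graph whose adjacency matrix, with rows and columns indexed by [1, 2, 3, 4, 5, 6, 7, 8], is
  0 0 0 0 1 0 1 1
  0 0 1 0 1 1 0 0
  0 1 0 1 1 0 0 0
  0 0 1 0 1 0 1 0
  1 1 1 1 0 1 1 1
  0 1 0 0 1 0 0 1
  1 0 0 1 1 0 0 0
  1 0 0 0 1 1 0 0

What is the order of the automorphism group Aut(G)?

14

Vertex 5 is the unique vertex of degree 7; the remaining 7 vertices each have degree 3 and induce a cycle, so G is the wheel on 8 vertices with hub 5. With the hub fixed, the remaining symmetry is that of the rim cycle C_7, giving the dihedral group D_7.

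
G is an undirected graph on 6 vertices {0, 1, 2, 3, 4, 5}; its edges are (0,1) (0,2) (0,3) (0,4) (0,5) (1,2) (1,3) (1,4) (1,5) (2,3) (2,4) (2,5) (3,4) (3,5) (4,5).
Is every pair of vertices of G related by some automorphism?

Every vertex has degree 5, so G is the complete graph K_6. Any permutation of the 6 vertices preserves K_6, so Aut(K_6) = S_6 of order 6! = 720. Under this action every vertex can be carried to every other, so G is vertex-transitive.

Yes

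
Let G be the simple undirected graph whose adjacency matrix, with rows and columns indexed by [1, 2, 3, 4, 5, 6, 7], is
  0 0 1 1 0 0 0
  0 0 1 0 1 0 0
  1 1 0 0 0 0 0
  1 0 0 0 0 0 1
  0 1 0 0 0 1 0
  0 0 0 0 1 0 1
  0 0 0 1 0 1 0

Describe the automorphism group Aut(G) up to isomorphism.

Every vertex has degree 2 and the graph is connected, so G is the 7-cycle C_7. The automorphisms of the 7-cycle are exactly the symmetries of a regular 7-gon: the dihedral group D_7, |D_7| = 14.

D_7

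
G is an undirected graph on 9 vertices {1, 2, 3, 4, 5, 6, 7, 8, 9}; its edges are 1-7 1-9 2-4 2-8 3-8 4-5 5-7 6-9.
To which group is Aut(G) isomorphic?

Z_2

The degree sequence is [2, 2, 1, 2, 2, 1, 2, 2, 2]; the two degree-1 vertices 3 and 6 are the ends of a path, so G = P_9. A path has exactly one nontrivial symmetry — reversal — giving Aut(G) of order 2.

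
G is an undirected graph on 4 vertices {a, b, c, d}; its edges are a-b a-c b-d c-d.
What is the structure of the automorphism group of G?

G is 2-regular and connected on 4 vertices, i.e. the cycle C_4. The automorphisms of the 4-cycle are exactly the symmetries of a regular 4-gon: the dihedral group D_4, |D_4| = 8.

the dihedral group of order 8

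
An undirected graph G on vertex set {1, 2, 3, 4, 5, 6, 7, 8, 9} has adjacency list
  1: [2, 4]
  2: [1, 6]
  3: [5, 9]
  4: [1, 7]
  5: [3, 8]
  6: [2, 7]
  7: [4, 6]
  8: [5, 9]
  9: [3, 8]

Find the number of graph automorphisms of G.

80

G has two connected components, {1, 2, 4, 6, 7} and {3, 5, 8, 9}; each is 2-regular, so G = C_5 ⊔ C_4. The components are non-isomorphic (different sizes), so Aut(G) = Aut(C_4) × Aut(C_5) = D_4 × D_5 of order 8·10 = 80.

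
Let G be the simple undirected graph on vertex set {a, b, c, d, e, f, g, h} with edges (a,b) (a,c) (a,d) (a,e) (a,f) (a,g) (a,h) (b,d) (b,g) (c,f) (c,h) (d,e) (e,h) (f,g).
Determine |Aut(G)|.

14

Vertex a is the unique vertex of degree 7; the remaining 7 vertices each have degree 3 and induce a cycle, so G is the wheel on 8 vertices with hub a. Every automorphism fixes the hub and acts on the rim 7-cycle, so Aut(G) ≅ Aut(C_7) = D_7 of order 14.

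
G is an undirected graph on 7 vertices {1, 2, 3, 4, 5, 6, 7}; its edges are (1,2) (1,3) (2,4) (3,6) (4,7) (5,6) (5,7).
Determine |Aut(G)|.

G is 2-regular and connected on 7 vertices, i.e. the cycle C_7. C_7 has 7 rotations and 7 reflections, so Aut(C_7) ≅ D_7 of order 14.

14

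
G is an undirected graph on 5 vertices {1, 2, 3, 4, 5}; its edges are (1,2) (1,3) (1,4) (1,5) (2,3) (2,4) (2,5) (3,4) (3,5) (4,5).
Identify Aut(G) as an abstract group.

the symmetric group on 5 letters

Every vertex has degree 4, so G is the complete graph K_5. Any permutation of the 5 vertices preserves K_5, so Aut(K_5) = S_5 of order 5! = 120.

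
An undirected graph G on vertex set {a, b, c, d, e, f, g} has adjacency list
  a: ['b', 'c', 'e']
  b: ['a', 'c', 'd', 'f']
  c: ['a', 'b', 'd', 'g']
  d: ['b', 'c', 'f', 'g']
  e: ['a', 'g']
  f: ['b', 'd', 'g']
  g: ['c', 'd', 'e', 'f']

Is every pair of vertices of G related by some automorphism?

No

Vertex e is the only vertex of degree 2, so every automorphism fixes it; G is not vertex-transitive.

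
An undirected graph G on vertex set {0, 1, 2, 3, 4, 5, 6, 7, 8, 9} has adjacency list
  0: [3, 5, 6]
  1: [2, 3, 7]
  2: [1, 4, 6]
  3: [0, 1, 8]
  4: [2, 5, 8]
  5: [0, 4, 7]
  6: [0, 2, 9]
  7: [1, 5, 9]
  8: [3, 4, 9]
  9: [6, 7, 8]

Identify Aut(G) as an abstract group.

S_5

G is 3-regular on 10 vertices with no triangles and no 4-cycles (girth 5): this is the Petersen graph. Viewing the Petersen graph as the Kneser graph K(5,2) — vertices are 2-subsets of {1,…,5}, edges join disjoint pairs — its automorphisms are exactly the permutations of the 5-element set, so Aut ≅ S_5 of order 120.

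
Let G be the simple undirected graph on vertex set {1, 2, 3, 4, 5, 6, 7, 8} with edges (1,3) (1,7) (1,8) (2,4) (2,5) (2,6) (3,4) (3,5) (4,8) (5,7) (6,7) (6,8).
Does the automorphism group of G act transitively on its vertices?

Yes

G is 3-regular and bipartite on 2^3 = 8 vertices with girth 4; it is the hypercube graph Q_3. The symmetry group of the 3-cube is the hyperoctahedral group B_3 = Z_2 ≀ S_3, of order 2^3·3! = 48. This group acts transitively on the 8 vertices.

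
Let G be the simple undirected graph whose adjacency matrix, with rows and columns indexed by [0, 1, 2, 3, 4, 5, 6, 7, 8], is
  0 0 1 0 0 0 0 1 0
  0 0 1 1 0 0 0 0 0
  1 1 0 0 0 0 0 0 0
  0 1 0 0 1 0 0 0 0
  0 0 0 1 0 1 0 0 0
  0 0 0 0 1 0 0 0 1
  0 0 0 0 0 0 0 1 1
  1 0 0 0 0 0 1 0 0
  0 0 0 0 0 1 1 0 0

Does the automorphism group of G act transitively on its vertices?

G is 2-regular and connected on 9 vertices, i.e. the cycle C_9. The automorphisms of the 9-cycle are exactly the symmetries of a regular 9-gon: the dihedral group D_9, |D_9| = 18. This group acts transitively on the 9 vertices.

Yes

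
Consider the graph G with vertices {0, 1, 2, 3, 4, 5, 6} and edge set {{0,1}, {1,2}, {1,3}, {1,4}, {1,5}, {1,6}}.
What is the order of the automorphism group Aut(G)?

720

Vertex 1 has degree 6 and every other vertex has degree 1, so G is the star K_{1,6} with centre 1. The 6 leaves are pairwise interchangeable while the centre is fixed, giving Aut(G) = S_6.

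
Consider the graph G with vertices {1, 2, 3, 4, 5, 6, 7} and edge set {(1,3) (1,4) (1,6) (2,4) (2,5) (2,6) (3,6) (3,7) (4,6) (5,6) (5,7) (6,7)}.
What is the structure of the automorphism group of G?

Vertex 6 is the unique vertex of degree 6; the remaining 6 vertices each have degree 3 and induce a cycle, so G is the wheel on 7 vertices with hub 6. With the hub fixed, the remaining symmetry is that of the rim cycle C_6, giving the dihedral group D_6.

D_6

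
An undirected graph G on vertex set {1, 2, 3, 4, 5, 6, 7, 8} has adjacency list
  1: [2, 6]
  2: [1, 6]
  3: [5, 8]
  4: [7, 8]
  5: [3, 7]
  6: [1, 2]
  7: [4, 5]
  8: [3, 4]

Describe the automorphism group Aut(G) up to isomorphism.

D_3 × D_5

G has two connected components, {3, 4, 5, 7, 8} and {1, 2, 6}; each is 2-regular, so G = C_5 ⊔ C_3. No automorphism exchanges components of different sizes, hence Aut(G) is the direct product D_3 × D_5, order 60.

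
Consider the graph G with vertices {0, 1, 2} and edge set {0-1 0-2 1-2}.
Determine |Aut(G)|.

6

Every vertex has degree 2, so G is the complete graph K_3. Every bijection on the vertex set is an automorphism of K_3; hence Aut(K_3) ≅ S_3, order 6.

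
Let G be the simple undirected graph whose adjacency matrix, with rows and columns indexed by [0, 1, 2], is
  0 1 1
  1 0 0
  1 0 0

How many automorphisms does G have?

The degree sequence is [2, 1, 1]; the two degree-1 vertices 1 and 2 are the ends of a path, so G = P_3. The only nontrivial automorphism of a path is the end-to-end reflection, so Aut(G) ≅ Z_2.

2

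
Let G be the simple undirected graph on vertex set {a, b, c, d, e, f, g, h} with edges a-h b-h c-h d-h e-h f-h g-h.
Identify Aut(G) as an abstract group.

Vertex h has degree 7 and every other vertex has degree 1, so G is the star K_{1,7} with centre h. The 7 leaves are pairwise interchangeable while the centre is fixed, giving Aut(G) = S_7.

the symmetric group on 7 letters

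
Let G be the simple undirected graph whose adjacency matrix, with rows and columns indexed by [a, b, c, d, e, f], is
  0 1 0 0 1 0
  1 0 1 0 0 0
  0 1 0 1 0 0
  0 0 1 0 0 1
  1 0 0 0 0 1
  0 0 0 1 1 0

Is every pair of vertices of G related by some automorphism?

Yes

G is 2-regular and connected on 6 vertices, i.e. the cycle C_6. C_6 has 6 rotations and 6 reflections, so Aut(C_6) ≅ D_6 of order 12. This group acts transitively on the 6 vertices.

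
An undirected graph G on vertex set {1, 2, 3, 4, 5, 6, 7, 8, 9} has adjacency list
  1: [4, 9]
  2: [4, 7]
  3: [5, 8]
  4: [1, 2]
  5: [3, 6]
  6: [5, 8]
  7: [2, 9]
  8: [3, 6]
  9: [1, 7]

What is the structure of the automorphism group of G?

G has two connected components, {1, 2, 4, 7, 9} and {3, 5, 6, 8}; each is 2-regular, so G = C_5 ⊔ C_4. No automorphism exchanges components of different sizes, hence Aut(G) is the direct product D_4 × D_5, order 80.

D_4 × D_5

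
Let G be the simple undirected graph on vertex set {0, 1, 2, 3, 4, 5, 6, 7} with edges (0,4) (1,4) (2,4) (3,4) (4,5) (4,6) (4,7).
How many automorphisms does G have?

5040

Vertex 4 has degree 7 and every other vertex has degree 1, so G is the star K_{1,7} with centre 4. Any automorphism fixes the centre and permutes the 7 leaves freely, so Aut(G) ≅ S_7 of order 7! = 5040.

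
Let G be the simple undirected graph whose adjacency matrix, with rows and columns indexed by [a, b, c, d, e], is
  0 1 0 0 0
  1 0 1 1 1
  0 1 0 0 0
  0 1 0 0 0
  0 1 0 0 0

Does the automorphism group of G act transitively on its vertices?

No

Vertex b is the only vertex of degree 4, so every automorphism fixes it; G is not vertex-transitive.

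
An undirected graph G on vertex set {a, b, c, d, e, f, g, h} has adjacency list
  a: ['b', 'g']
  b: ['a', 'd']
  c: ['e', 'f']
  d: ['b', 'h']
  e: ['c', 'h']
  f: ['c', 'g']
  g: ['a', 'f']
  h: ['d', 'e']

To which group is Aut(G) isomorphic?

Every vertex has degree 2 and the graph is connected, so G is the 8-cycle C_8. C_8 has 8 rotations and 8 reflections, so Aut(C_8) ≅ D_8 of order 16.

the dihedral group of order 16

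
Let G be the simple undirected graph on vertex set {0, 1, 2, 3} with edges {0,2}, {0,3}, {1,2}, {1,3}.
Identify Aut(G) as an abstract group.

the hyperoctahedral group B_2

G is 2-regular and bipartite on 2^2 = 4 vertices with girth 4; it is the hypercube graph Q_2. Aut(Q_2) consists of the signed permutations of the 2 coordinate axes: 2! permutations times 2^2 sign flips, so |Aut| = 2^2·2! = 8.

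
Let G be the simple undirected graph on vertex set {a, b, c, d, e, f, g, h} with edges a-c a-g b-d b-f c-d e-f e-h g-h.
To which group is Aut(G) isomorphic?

G is 2-regular and connected on 8 vertices, i.e. the cycle C_8. C_8 has 8 rotations and 8 reflections, so Aut(C_8) ≅ D_8 of order 16.

the dihedral group of order 16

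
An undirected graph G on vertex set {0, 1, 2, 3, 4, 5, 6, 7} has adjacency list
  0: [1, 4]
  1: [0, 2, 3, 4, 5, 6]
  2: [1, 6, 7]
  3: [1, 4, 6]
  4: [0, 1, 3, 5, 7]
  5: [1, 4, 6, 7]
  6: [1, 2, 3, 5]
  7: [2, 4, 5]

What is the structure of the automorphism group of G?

Degrees alone do not determine every vertex (e.g. 2 and 3 both have degree 3), but their neighbour-degree multisets differ: N(2) has degrees [3, 4, 6] while N(3) has degrees [4, 5, 6]. Repeating this refinement separates all vertices, so the only automorphism is the identity.

the trivial group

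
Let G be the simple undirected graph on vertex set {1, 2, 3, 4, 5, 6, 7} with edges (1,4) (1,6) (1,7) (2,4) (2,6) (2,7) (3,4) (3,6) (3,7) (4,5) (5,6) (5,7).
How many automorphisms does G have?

144

The vertices split by degree into {4, 6, 7} (degree 4) and {1, 2, 3, 5} (degree 3); every edge runs between the two parts, so G is the complete bipartite graph K_{3,4}. Automorphisms preserve the bipartition setwise (since the parts differ in size) and act as S_3 × S_4 within it; |Aut| = 144.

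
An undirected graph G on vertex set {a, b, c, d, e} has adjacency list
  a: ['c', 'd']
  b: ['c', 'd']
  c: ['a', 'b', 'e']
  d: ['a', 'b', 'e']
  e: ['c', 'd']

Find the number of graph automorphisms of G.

12

The vertices split by degree into {c, d} (degree 3) and {a, b, e} (degree 2); every edge runs between the two parts, so G is the complete bipartite graph K_{2,3}. Automorphisms preserve the bipartition setwise (since the parts differ in size) and act as S_3 × S_2 within it; |Aut| = 12.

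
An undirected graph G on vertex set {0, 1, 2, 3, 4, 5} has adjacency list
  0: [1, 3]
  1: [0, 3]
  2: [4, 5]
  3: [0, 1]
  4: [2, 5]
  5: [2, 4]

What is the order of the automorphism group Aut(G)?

G has two connected components, {0, 1, 3} and {2, 4, 5}; each is 2-regular, so G = C_3 ⊔ C_3. Aut of a disjoint union of two copies of C_3 is the wreath product D_3 ≀ Z_2, of order 2·6² = 72.

72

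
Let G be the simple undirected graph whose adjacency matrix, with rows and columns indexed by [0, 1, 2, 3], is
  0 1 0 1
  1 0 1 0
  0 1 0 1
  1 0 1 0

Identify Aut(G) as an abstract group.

the dihedral group of order 8

Every vertex has degree 2 and the graph is connected, so G is the 4-cycle C_4. C_4 has 4 rotations and 4 reflections, so Aut(C_4) ≅ D_4 of order 8.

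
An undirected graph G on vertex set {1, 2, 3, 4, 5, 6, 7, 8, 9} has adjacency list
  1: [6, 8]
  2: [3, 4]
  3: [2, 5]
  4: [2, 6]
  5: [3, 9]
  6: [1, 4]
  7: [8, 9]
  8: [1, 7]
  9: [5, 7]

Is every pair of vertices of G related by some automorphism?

G is 2-regular and connected on 9 vertices, i.e. the cycle C_9. C_9 has 9 rotations and 9 reflections, so Aut(C_9) ≅ D_9 of order 18. Under this action every vertex can be carried to every other, so G is vertex-transitive.

Yes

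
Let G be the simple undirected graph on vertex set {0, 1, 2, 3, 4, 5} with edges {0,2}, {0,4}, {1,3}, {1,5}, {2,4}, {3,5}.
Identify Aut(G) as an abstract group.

G has two connected components, {0, 2, 4} and {1, 3, 5}; each is 2-regular, so G = C_3 ⊔ C_3. With two isomorphic components, Aut(G) = Aut(C_3) ≀ S_2 = (D_3 × D_3) ⋊ Z_2: permute each cycle by D_3, then optionally swap the two cycles. Order 2·(2·3)² = 72.

(D_3 × D_3) ⋊ Z_2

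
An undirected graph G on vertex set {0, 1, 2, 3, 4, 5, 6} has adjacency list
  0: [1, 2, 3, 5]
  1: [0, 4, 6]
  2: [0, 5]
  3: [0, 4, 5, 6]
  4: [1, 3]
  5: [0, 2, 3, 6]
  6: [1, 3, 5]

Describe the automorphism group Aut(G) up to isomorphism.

The degree sequence is [4, 3, 2, 4, 2, 4, 3]. Checking the degree-preserving permutations of the vertex set shows that none except the identity preserves every edge, so Aut(G) is trivial.

the trivial group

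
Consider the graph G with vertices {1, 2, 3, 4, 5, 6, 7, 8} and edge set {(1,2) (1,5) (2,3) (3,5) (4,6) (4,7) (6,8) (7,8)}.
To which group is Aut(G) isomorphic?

G has two connected components, {4, 6, 7, 8} and {1, 2, 3, 5}; each is 2-regular, so G = C_4 ⊔ C_4. With two isomorphic components, Aut(G) = Aut(C_4) ≀ S_2 = (D_4 × D_4) ⋊ Z_2: permute each cycle by D_4, then optionally swap the two cycles. Order 2·(2·4)² = 128.

D_4 ≀ Z_2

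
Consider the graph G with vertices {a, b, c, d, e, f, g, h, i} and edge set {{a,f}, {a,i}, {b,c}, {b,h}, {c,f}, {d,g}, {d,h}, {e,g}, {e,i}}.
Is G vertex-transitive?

G is 2-regular and connected on 9 vertices, i.e. the cycle C_9. C_9 has 9 rotations and 9 reflections, so Aut(C_9) ≅ D_9 of order 18. This group acts transitively on the 9 vertices.

Yes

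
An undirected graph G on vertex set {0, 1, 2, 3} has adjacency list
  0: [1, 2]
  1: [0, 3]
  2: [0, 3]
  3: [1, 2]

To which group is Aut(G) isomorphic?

(S_2 × S_2) ⋊ Z_2

G is 2-regular and bipartite with parts {1, 2} and {0, 3} (each part is independent and every cross-pair is an edge), so G = K_{2,2}. Each part can be permuted independently (S_2 × S_2) and the two equal-size parts can also be swapped, giving (S_2 × S_2) ⋊ Z_2 of order 2·(2!)² = 8.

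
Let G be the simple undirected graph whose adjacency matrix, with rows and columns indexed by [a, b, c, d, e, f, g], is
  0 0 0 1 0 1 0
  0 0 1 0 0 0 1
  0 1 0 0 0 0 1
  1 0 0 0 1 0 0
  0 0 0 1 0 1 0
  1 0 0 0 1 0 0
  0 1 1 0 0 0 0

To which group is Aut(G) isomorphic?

D_3 × D_4

G has two connected components, {a, d, e, f} and {b, c, g}; each is 2-regular, so G = C_4 ⊔ C_3. No automorphism exchanges components of different sizes, hence Aut(G) is the direct product D_3 × D_4, order 48.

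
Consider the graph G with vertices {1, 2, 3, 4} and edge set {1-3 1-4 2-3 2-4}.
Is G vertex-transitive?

Every vertex has degree 2 and the graph is connected, so G is the 4-cycle C_4. C_4 has 4 rotations and 4 reflections, so Aut(C_4) ≅ D_4 of order 8. This group acts transitively on the 4 vertices.

Yes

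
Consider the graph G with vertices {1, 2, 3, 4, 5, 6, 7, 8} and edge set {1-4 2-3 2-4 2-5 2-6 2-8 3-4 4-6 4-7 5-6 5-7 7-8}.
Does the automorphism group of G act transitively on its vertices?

Vertex 1 is the only vertex of degree 1, so every automorphism fixes it; G is not vertex-transitive.

No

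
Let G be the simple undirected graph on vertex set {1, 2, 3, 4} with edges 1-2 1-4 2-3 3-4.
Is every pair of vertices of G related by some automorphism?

Yes

G is 2-regular and bipartite on 2^2 = 4 vertices with girth 4; it is the hypercube graph Q_2. Aut(Q_2) consists of the signed permutations of the 2 coordinate axes: 2! permutations times 2^2 sign flips, so |Aut| = 2^2·2! = 8. This group acts transitively on the 4 vertices.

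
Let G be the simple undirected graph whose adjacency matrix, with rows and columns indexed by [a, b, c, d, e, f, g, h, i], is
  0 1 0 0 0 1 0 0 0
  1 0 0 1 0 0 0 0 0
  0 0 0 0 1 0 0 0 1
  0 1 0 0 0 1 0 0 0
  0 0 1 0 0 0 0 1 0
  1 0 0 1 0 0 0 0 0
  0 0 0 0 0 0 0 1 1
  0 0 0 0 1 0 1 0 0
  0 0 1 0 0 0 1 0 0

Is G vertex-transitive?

No

G has two connected components, {c, e, g, h, i} and {a, b, d, f}; each is 2-regular, so G = C_5 ⊔ C_4. The orbit of a under Aut(G) is {a, b, d, f}, which does not contain c, so G is not vertex-transitive.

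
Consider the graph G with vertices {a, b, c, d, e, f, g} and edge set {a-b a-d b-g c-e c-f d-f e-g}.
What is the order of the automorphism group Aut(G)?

G is 2-regular and connected on 7 vertices, i.e. the cycle C_7. C_7 has 7 rotations and 7 reflections, so Aut(C_7) ≅ D_7 of order 14.

14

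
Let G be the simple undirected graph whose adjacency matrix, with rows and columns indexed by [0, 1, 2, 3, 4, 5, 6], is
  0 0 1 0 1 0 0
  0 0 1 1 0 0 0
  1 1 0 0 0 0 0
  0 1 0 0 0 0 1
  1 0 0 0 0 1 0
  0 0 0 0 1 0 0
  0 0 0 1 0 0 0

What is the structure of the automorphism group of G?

The degree sequence is [2, 2, 2, 2, 2, 1, 1]; the two degree-1 vertices 5 and 6 are the ends of a path, so G = P_7. The only nontrivial automorphism of a path is the end-to-end reflection, so Aut(G) ≅ Z_2.

Z_2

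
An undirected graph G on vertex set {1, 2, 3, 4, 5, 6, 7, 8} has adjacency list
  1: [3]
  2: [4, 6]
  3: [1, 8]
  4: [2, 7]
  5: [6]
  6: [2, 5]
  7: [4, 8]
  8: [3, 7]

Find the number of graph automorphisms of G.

The degree sequence is [1, 2, 2, 2, 1, 2, 2, 2]; the two degree-1 vertices 1 and 5 are the ends of a path, so G = P_8. A path has exactly one nontrivial symmetry — reversal — giving Aut(G) of order 2.

2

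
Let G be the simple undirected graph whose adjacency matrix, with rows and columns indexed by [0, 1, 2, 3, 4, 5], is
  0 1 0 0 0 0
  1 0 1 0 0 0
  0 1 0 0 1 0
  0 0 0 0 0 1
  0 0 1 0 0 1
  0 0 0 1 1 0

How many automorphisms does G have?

2

The degree sequence is [1, 2, 2, 1, 2, 2]; the two degree-1 vertices 0 and 3 are the ends of a path, so G = P_6. The only nontrivial automorphism of a path is the end-to-end reflection, so Aut(G) ≅ Z_2.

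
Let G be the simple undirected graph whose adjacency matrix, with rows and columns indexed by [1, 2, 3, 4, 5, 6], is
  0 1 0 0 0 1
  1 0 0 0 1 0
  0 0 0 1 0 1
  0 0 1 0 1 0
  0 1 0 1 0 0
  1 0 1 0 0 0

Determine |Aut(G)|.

12

Every vertex has degree 2 and the graph is connected, so G is the 6-cycle C_6. C_6 has 6 rotations and 6 reflections, so Aut(C_6) ≅ D_6 of order 12.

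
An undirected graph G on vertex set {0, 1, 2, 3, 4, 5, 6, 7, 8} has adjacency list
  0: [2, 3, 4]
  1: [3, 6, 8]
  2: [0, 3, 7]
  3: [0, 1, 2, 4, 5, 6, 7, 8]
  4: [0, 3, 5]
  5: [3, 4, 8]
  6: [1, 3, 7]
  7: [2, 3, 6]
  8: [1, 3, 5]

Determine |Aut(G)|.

16

Vertex 3 is the unique vertex of degree 8; the remaining 8 vertices each have degree 3 and induce a cycle, so G is the wheel on 9 vertices with hub 3. With the hub fixed, the remaining symmetry is that of the rim cycle C_8, giving the dihedral group D_8.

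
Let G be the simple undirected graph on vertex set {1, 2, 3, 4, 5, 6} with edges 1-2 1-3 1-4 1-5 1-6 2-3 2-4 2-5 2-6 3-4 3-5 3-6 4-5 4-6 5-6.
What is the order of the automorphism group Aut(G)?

720

All 6 vertices are pairwise adjacent: G = K_6. Every bijection on the vertex set is an automorphism of K_6; hence Aut(K_6) ≅ S_6, order 720.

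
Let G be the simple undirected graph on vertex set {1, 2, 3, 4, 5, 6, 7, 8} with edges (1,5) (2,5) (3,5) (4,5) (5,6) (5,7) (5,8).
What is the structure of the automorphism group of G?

S_7

Vertex 5 has degree 7 and every other vertex has degree 1, so G is the star K_{1,7} with centre 5. The 7 leaves are pairwise interchangeable while the centre is fixed, giving Aut(G) = S_7.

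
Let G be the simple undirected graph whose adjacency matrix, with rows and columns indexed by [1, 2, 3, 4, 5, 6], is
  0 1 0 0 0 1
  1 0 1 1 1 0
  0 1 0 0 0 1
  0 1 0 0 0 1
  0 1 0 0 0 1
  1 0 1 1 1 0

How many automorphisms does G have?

48

The vertices split by degree into {2, 6} (degree 4) and {1, 3, 4, 5} (degree 2); every edge runs between the two parts, so G is the complete bipartite graph K_{2,4}. The parts have unequal sizes, so no automorphism swaps them; each part is permuted independently, giving S_4 × S_2 of order 4!·2! = 48.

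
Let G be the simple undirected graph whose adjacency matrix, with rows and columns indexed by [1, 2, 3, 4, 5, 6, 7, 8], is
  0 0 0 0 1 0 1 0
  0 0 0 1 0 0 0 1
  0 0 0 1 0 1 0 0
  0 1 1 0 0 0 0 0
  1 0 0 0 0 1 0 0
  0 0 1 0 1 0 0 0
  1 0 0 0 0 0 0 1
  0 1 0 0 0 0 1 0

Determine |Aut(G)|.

Every vertex has degree 2 and the graph is connected, so G is the 8-cycle C_8. The automorphisms of the 8-cycle are exactly the symmetries of a regular 8-gon: the dihedral group D_8, |D_8| = 16.

16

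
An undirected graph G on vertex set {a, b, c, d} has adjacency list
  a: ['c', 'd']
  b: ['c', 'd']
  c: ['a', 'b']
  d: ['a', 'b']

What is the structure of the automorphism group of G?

D_4

Every vertex has degree 2 and the graph is connected, so G is the 4-cycle C_4. C_4 has 4 rotations and 4 reflections, so Aut(C_4) ≅ D_4 of order 8.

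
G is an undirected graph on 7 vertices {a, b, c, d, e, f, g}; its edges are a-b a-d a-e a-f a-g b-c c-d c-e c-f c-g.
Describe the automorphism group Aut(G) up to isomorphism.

S_2 × S_5

The vertices split by degree into {a, c} (degree 5) and {b, d, e, f, g} (degree 2); every edge runs between the two parts, so G is the complete bipartite graph K_{2,5}. The parts have unequal sizes, so no automorphism swaps them; each part is permuted independently, giving S_2 × S_5 of order 2!·5! = 240.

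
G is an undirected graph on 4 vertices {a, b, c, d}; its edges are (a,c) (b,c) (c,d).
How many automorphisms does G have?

Vertex c has degree 3 and every other vertex has degree 1, so G is the star K_{1,3} with centre c. The 3 leaves are pairwise interchangeable while the centre is fixed, giving Aut(G) = S_3.

6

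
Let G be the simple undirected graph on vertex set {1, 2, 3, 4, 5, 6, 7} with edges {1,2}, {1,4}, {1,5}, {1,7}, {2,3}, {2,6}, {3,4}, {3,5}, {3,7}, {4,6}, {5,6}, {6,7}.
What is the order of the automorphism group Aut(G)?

The vertices split by degree into {1, 3, 6} (degree 4) and {2, 4, 5, 7} (degree 3); every edge runs between the two parts, so G is the complete bipartite graph K_{3,4}. Automorphisms preserve the bipartition setwise (since the parts differ in size) and act as S_3 × S_4 within it; |Aut| = 144.

144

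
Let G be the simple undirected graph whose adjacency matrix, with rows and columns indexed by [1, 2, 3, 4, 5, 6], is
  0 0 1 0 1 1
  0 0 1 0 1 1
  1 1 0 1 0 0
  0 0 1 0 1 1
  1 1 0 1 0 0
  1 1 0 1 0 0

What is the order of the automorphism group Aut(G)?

G is 3-regular and bipartite with parts {1, 2, 4} and {3, 5, 6} (each part is independent and every cross-pair is an edge), so G = K_{3,3}. Each part can be permuted independently (S_3 × S_3) and the two equal-size parts can also be swapped, giving (S_3 × S_3) ⋊ Z_2 of order 2·(3!)² = 72.

72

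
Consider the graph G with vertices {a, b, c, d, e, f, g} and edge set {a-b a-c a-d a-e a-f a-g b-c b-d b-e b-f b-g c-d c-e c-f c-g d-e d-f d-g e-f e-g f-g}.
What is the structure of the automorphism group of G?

All 7 vertices are pairwise adjacent: G = K_7. Any permutation of the 7 vertices preserves K_7, so Aut(K_7) = S_7 of order 7! = 5040.

the symmetric group on 7 letters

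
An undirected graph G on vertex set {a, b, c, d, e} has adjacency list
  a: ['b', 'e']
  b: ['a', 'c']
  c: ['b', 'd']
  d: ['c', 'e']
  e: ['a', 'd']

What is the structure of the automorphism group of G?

Every vertex has degree 2 and the graph is connected, so G is the 5-cycle C_5. C_5 has 5 rotations and 5 reflections, so Aut(C_5) ≅ D_5 of order 10.

D_5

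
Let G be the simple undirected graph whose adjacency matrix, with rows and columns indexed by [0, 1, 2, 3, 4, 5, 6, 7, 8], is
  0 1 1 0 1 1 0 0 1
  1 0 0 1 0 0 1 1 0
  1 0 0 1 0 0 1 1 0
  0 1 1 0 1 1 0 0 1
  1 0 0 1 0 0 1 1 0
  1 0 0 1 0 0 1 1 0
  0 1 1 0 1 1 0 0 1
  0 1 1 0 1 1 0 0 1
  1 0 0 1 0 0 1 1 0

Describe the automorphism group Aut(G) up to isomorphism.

The vertices split by degree into {0, 3, 6, 7} (degree 5) and {1, 2, 4, 5, 8} (degree 4); every edge runs between the two parts, so G is the complete bipartite graph K_{4,5}. Automorphisms preserve the bipartition setwise (since the parts differ in size) and act as S_4 × S_5 within it; |Aut| = 2880.

S_4 × S_5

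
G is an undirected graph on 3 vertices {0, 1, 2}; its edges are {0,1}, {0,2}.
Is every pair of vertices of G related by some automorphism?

Vertex 0 is the only vertex of degree 2, so every automorphism fixes it; G is not vertex-transitive.

No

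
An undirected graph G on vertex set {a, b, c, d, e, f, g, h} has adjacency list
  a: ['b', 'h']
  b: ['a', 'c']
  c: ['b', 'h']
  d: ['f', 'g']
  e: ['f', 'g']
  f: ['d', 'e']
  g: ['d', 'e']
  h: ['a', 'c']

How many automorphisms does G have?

128

G has two connected components, {a, b, c, h} and {d, e, f, g}; each is 2-regular, so G = C_4 ⊔ C_4. Aut of a disjoint union of two copies of C_4 is the wreath product D_4 ≀ Z_2, of order 2·8² = 128.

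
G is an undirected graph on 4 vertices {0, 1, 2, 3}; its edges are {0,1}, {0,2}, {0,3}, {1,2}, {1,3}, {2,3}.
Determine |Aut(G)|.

24

All 4 vertices are pairwise adjacent: G = K_4. Every bijection on the vertex set is an automorphism of K_4; hence Aut(K_4) ≅ S_4, order 24.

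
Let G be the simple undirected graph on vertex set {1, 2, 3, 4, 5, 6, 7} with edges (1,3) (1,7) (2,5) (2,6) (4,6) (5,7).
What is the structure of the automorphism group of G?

The degree sequence is [2, 2, 1, 1, 2, 2, 2]; the two degree-1 vertices 3 and 4 are the ends of a path, so G = P_7. The only nontrivial automorphism of a path is the end-to-end reflection, so Aut(G) ≅ Z_2.

the cyclic group of order 2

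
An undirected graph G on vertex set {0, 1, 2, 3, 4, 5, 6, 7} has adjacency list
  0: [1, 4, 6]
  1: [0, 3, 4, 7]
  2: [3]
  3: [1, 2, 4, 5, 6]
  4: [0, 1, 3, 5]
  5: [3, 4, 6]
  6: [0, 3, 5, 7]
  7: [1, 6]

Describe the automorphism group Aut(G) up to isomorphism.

{e}

Degrees alone do not determine every vertex (e.g. 0 and 5 both have degree 3), but their neighbour-degree multisets differ: N(0) has degrees [4, 4, 4] while N(5) has degrees [4, 4, 5]. Repeating this refinement separates all vertices, so the only automorphism is the identity.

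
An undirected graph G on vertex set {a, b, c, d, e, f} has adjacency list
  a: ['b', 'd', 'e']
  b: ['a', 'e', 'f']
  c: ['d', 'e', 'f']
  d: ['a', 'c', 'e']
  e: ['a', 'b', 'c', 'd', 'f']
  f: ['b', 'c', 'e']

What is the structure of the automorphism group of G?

Vertex e is the unique vertex of degree 5; the remaining 5 vertices each have degree 3 and induce a cycle, so G is the wheel on 6 vertices with hub e. Every automorphism fixes the hub and acts on the rim 5-cycle, so Aut(G) ≅ Aut(C_5) = D_5 of order 10.

D_5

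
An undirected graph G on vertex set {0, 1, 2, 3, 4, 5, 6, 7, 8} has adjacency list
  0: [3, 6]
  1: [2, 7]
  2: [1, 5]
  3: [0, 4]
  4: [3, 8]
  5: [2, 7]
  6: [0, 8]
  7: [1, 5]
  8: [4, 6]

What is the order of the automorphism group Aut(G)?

80

G has two connected components, {0, 3, 4, 6, 8} and {1, 2, 5, 7}; each is 2-regular, so G = C_5 ⊔ C_4. No automorphism exchanges components of different sizes, hence Aut(G) is the direct product D_5 × D_4, order 80.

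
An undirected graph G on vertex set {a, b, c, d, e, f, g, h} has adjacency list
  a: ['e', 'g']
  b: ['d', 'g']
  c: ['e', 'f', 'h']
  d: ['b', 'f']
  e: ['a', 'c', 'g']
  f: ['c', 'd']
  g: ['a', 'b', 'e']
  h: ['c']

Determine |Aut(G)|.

1

The degree sequence is [2, 2, 3, 2, 3, 2, 3, 1]. Checking the degree-preserving permutations of the vertex set shows that none except the identity preserves every edge, so Aut(G) is trivial.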